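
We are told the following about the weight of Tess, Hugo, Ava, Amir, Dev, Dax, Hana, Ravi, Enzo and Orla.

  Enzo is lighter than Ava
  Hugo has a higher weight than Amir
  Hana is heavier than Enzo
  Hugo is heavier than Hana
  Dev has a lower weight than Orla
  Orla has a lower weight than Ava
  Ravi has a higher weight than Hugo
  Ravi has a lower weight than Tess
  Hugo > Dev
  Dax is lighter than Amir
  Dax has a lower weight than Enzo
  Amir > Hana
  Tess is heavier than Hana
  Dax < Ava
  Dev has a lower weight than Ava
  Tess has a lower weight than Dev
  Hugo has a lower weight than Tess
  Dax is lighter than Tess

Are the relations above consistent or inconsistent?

Chaining the given relations yields Hugo < Ravi < Tess < Dev, so Hugo < Dev. But one relation states Dev < Hugo. These cannot both hold.

inconsistent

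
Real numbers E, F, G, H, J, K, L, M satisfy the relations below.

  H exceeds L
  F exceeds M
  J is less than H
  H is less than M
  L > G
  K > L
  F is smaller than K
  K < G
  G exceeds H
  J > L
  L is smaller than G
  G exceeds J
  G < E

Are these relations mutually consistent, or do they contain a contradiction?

We have G < L stated directly, yet also L < J < H < M < F < K < G by chaining the others — so L < G. Contradiction.

inconsistent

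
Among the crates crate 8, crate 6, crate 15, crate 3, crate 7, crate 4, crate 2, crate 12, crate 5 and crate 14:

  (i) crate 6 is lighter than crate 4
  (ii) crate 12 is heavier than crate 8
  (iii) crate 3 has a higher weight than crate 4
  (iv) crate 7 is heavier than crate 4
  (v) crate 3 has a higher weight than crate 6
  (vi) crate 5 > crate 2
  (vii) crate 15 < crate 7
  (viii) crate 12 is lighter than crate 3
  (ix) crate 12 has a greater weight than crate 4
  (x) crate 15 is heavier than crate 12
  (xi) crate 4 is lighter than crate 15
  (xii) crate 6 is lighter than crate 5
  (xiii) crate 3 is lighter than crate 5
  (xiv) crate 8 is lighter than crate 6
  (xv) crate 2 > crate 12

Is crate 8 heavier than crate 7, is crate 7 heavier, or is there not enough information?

crate 8 < crate 6 and crate 6 < crate 4 give crate 8 < crate 4.
Then crate 4 < crate 12 extends the chain to crate 12.
Then crate 12 < crate 15 extends the chain to crate 15.
Then crate 15 < crate 7 extends the chain to crate 7.
So crate 7 is heavier.

crate 7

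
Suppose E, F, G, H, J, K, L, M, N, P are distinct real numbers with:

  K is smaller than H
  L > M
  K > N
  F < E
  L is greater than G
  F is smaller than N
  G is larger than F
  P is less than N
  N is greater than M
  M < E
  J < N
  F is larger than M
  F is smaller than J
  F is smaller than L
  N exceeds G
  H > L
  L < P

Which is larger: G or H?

H

G < L and L < P give G < P.
Then P < N extends the chain to N.
With N < K: G < L < P < N < K.
With K < H: G < L < P < N < K < H.
So G < H; H is the larger of the two.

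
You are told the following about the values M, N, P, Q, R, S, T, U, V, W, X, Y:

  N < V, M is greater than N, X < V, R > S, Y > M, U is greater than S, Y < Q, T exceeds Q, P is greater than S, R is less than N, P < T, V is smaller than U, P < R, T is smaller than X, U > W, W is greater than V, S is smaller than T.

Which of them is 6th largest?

Q

The consecutive relations fix a unique order: S < P < R < N < M < Y < Q < T < X < V < W < U.
The 6th largest is Q.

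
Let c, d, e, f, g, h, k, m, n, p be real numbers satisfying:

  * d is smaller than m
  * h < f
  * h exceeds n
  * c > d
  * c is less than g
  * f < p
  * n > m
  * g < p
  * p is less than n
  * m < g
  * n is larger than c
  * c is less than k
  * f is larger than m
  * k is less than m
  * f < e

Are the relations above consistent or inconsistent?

Chaining the given relations yields p < n < h < f, so p < f. But one relation states f < p. These cannot both hold.

inconsistent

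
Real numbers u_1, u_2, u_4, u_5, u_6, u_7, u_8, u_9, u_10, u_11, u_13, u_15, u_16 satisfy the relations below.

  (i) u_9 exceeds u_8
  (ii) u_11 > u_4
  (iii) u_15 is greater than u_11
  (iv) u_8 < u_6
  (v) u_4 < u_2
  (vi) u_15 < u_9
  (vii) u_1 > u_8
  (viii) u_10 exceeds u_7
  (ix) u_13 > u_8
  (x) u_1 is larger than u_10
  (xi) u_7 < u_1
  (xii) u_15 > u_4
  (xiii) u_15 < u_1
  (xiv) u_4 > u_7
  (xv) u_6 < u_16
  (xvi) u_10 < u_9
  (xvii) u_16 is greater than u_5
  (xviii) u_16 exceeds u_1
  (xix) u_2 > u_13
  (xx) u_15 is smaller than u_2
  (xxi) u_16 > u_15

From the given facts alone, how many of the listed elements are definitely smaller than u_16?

Directly below u_16: u_6, u_5, u_15, u_1.
One step further: u_7, u_8, u_4, u_10, u_11 (9 so far).
No other element is forced below u_16 by the given relations, so the count is 9.

9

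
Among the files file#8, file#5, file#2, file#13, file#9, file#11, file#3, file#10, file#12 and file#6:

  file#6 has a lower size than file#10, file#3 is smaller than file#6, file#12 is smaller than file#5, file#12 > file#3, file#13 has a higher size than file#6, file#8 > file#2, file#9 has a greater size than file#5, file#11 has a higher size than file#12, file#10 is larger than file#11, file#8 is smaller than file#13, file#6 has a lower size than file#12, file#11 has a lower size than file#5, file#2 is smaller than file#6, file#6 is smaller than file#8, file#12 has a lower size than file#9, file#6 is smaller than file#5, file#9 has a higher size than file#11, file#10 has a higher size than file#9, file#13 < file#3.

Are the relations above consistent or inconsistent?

Chaining the given relations yields file#6 < file#8 < file#13 < file#3, so file#6 < file#3. But one relation states file#3 < file#6. These cannot both hold.

inconsistent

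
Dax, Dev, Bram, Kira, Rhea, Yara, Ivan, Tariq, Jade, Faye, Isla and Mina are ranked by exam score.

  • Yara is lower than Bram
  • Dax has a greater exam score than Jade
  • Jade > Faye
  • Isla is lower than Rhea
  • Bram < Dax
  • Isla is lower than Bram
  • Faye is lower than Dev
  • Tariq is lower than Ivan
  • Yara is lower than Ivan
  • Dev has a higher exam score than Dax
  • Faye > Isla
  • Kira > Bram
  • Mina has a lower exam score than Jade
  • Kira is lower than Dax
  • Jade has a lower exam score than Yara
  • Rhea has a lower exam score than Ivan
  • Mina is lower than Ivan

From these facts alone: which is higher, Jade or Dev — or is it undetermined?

Dev

Following the relations from Jade: Jade < Yara < Bram < Kira < Dax < Dev.
So Dev is higher.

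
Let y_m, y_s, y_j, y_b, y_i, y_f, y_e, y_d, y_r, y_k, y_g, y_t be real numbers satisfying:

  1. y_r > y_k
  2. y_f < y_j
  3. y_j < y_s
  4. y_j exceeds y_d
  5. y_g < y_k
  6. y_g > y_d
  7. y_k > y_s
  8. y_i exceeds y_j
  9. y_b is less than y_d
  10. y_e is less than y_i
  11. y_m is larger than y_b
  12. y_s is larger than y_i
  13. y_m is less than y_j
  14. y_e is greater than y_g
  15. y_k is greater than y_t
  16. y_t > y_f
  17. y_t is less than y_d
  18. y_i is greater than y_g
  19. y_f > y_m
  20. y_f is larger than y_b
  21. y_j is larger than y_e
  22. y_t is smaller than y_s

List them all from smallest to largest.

Nothing is placed below y_b, so it is least; from there y_b < y_m; y_m < y_f; y_f < y_t; y_t < y_d; y_d < y_g; y_g < y_e; y_e < y_j; y_j < y_i; y_i < y_s; y_s < y_k; y_k < y_r, each given directly.

y_b < y_m < y_f < y_t < y_d < y_g < y_e < y_j < y_i < y_s < y_k < y_r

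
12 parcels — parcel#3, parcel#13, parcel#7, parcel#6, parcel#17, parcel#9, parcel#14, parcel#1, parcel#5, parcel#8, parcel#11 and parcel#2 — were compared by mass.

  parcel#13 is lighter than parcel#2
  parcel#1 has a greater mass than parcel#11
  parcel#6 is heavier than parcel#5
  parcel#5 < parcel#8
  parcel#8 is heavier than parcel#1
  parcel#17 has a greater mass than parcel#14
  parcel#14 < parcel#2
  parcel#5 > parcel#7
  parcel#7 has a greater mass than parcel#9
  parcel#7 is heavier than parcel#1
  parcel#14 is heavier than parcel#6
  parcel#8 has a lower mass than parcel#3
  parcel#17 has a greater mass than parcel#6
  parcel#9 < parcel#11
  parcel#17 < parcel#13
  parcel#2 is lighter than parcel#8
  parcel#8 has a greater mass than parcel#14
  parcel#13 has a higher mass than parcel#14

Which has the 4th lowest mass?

Piecing the relations together gives one ordering: parcel#9 < parcel#11 < parcel#1 < parcel#7 < parcel#5 < parcel#6 < parcel#14 < parcel#17 < parcel#13 < parcel#2 < parcel#8 < parcel#3.
The 4th smallest is parcel#7.

parcel#7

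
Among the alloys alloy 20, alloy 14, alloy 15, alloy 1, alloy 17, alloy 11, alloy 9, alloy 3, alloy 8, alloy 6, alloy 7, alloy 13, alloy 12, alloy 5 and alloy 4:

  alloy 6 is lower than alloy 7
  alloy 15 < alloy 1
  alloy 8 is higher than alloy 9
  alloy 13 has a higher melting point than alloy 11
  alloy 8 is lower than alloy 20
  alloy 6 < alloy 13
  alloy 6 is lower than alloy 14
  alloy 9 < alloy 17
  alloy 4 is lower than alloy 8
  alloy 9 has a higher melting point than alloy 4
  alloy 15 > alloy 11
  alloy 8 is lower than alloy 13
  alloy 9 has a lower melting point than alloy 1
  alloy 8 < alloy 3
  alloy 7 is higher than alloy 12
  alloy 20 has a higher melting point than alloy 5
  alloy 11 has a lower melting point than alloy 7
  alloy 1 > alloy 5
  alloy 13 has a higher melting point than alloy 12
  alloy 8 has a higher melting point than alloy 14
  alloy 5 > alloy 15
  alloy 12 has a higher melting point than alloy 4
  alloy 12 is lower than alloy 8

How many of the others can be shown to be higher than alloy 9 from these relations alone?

From alloy 9 the given relations immediately reach alloy 17, alloy 8, alloy 1.
From those, alloy 3, alloy 20, alloy 13 — 6 in total.
No other element is forced above alloy 9 by the given relations, so the count is 6.

6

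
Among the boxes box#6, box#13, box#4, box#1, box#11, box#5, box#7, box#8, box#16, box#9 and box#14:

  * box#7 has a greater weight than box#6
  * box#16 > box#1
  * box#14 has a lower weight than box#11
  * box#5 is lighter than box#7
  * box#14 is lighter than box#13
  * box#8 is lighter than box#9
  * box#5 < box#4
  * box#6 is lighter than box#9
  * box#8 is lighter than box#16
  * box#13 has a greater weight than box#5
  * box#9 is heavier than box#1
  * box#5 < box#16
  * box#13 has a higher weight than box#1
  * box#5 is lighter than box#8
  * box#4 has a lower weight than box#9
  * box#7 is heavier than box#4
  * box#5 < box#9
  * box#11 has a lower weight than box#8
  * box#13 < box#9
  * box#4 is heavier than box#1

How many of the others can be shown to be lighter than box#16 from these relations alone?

5

Directly below box#16: box#1, box#5, box#8.
One step further: box#11 (4 so far).
One step further: box#14 (5 so far).
No other element is forced below box#16 by the given relations, so the count is 5.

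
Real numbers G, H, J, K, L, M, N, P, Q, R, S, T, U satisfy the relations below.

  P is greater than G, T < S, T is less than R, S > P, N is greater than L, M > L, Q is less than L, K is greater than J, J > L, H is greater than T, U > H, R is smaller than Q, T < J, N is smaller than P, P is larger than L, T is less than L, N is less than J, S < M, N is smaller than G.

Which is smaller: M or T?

T < R < Q < L < N < G < P < S < M, by transitivity through R, Q, L, N, G, P, S.
So T < M; T is the smaller of the two.

T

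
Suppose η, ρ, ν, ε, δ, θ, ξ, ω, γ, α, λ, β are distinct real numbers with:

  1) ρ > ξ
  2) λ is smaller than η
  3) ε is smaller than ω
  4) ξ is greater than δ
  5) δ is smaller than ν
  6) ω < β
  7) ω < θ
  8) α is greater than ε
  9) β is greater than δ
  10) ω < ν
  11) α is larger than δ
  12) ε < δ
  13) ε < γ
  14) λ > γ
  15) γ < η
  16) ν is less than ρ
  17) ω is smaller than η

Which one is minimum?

δ is not least since ε < δ; γ is not least since ε < γ; ξ is not least since δ < ξ; ω is not least since ε < ω; ν is not least since δ < ν; β is not least since ω < β; α is not least since ε < α; θ is not least since ω < θ; λ is not least since γ < λ; ρ is not least since ξ < ρ; η is not least since ω < η.
Only ε has nothing below it, so ε is the minimum.

ε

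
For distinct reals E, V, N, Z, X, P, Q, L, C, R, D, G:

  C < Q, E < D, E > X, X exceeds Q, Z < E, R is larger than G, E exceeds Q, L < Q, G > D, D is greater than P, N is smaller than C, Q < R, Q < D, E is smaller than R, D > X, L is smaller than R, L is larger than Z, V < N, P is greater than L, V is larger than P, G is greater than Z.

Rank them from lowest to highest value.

The consecutive links are each given: Z < L; L < P; P < V; V < N; N < C; C < Q; Q < X; X < E; E < D; D < G; G < R.

Z < L < P < V < N < C < Q < X < E < D < G < R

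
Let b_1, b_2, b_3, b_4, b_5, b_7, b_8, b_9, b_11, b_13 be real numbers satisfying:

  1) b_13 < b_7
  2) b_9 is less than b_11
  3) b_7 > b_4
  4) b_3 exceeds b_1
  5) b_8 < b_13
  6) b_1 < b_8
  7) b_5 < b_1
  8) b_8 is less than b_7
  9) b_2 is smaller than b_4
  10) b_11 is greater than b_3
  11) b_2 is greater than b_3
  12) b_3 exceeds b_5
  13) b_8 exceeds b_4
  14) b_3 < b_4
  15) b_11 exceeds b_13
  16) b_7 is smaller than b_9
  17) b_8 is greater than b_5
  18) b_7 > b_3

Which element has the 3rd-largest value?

Chaining the given pairs: b_5 < b_1 < b_3 < b_2 < b_4 < b_8 < b_13 < b_7 < b_9 < b_11.
Counting 3 from the largest end gives b_7.

b_7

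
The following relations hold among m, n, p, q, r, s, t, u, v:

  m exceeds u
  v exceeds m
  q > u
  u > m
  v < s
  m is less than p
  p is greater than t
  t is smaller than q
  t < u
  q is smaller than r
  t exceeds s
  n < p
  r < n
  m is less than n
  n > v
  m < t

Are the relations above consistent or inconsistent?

inconsistent

We have u < m stated directly, yet also m < v < s < t < u by chaining the others — so m < u. Contradiction.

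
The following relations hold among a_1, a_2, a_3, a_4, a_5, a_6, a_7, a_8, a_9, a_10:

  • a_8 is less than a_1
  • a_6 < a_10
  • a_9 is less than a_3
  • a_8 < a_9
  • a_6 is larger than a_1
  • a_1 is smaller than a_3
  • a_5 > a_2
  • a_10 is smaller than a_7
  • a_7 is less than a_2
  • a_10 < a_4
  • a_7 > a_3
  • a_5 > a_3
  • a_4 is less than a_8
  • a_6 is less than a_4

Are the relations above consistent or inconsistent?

inconsistent

Chaining the given relations yields a_1 < a_6 < a_10 < a_4 < a_8, so a_1 < a_8. But one relation states a_8 < a_1. These cannot both hold.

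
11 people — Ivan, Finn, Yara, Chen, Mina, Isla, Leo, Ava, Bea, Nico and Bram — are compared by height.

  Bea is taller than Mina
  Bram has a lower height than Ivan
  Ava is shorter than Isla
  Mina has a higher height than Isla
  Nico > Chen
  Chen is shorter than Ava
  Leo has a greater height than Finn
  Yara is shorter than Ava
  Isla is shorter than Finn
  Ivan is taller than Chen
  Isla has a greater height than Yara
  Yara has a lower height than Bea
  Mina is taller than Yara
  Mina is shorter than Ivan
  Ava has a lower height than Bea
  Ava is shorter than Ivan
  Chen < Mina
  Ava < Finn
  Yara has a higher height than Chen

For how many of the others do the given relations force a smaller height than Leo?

Directly below Leo: Finn.
One step further: Ava, Isla (3 so far).
One step further: Chen, Yara (5 so far).
Nothing else is reachable below Leo; 5 in all.

5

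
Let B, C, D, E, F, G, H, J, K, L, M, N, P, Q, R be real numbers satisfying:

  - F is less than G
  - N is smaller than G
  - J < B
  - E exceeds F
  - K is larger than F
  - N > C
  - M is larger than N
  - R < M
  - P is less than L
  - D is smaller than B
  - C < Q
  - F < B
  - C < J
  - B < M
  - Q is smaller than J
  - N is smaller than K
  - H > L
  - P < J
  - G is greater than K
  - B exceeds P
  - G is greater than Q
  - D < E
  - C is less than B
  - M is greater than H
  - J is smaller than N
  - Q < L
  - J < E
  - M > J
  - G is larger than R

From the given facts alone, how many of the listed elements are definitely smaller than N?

From N the given relations immediately reach C, J.
From those, P, Q — 4 in total.
No other element is forced below N by the given relations, so the count is 4.

4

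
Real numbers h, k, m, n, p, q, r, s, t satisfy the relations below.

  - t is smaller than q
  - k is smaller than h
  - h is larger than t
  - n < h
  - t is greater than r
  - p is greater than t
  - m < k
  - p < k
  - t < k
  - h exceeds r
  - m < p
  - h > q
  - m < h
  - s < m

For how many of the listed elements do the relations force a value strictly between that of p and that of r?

1

The relations place r below p. An element lies strictly between them when it is forced above r and also forced below p.
Above r: {t, q, k, h}. Below p: {s, t, m}.
Intersection: {t} — 1.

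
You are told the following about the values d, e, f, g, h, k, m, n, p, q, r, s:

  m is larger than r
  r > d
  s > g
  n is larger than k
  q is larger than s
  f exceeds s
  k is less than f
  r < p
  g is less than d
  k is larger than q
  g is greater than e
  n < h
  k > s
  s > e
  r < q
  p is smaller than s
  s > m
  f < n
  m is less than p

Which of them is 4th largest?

k

The consecutive relations fix a unique order: e < g < d < r < m < p < s < q < k < f < n < h.
The 4th largest is k.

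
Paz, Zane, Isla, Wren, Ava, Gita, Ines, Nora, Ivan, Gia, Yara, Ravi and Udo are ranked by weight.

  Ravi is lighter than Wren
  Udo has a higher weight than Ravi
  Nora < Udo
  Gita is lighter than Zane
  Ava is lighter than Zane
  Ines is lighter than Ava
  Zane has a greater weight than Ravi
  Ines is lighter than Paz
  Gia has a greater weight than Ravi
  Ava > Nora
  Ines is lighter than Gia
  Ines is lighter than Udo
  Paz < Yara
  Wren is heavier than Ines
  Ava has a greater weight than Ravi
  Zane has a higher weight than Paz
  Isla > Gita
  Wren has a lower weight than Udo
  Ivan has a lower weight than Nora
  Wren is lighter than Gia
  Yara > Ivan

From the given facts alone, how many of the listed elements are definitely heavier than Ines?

7

The elements the relations force above Ines are Ava, Paz, Wren, Gia, Zane, Yara, Udo — no chain reaches any other.
That is 7.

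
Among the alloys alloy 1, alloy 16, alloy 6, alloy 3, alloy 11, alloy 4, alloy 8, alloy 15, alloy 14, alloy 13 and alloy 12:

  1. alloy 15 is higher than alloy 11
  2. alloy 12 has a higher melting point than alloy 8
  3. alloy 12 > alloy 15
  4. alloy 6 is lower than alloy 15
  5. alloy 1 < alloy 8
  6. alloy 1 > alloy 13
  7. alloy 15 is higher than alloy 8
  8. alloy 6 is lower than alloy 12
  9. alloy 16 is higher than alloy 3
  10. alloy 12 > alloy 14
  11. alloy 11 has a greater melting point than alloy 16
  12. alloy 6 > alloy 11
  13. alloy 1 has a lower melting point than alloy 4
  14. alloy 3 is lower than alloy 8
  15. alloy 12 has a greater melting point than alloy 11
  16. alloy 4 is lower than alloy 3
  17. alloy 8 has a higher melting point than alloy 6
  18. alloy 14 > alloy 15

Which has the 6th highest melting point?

The consecutive relations fix a unique order: alloy 13 < alloy 1 < alloy 4 < alloy 3 < alloy 16 < alloy 11 < alloy 6 < alloy 8 < alloy 15 < alloy 14 < alloy 12.
The 6th largest is alloy 11.

alloy 11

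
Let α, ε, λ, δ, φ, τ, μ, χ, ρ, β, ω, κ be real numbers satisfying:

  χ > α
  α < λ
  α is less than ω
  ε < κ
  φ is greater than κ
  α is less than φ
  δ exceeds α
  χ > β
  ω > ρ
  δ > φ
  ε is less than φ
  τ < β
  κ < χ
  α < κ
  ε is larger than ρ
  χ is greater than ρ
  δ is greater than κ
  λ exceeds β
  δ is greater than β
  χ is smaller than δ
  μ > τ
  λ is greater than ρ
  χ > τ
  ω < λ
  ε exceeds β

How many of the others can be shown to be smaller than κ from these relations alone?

The elements the relations force below κ are τ, ρ, β, ε, α — no chain reaches any other.
That is 5.

5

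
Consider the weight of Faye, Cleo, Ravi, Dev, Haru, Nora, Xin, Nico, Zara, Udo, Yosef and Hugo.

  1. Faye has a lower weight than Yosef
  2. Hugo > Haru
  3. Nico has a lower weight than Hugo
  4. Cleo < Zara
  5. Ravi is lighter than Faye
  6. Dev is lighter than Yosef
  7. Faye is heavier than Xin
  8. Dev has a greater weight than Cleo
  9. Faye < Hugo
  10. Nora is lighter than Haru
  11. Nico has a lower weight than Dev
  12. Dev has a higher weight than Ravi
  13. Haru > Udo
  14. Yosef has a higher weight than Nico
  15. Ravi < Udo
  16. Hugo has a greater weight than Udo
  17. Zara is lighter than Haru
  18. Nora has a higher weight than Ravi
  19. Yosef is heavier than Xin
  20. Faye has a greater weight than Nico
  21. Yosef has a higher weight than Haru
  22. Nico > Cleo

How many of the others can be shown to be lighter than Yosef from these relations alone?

10

The elements the relations force below Yosef are Cleo, Ravi, Nora, Xin, Nico, Udo, Dev, Zara, Faye, Haru — no chain reaches any other.
That is 10.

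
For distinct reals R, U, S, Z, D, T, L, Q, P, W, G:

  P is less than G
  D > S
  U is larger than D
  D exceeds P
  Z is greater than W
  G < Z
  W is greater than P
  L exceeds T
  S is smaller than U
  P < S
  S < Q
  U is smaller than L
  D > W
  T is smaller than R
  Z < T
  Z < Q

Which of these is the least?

P

Chaining upward from P: directly above it, S, W, G, D; then Z, U, Q; then T, L; then R.
That covers every other element, and nothing is given below P, so P is the least.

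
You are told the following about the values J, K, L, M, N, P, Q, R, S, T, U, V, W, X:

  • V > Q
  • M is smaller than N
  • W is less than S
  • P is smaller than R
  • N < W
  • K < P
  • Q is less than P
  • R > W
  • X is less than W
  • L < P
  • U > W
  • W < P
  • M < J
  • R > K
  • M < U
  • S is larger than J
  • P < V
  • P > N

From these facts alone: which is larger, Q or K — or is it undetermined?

Following every chain through K: above K we get P, V, R.
Q is not reached, and no chain runs the other way from Q to K.
So the given relations leave the order of K and Q undetermined.

undetermined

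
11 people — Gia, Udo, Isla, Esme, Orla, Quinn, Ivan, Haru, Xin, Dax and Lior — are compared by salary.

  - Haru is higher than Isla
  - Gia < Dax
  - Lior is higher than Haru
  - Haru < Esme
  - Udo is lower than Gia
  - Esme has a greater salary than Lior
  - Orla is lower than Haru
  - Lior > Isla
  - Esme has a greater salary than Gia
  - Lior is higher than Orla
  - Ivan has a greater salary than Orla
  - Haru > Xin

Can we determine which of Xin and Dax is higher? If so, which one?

undetermined

Following every chain through Xin: above Xin we get Haru, Lior, Esme.
Dax is not reached, and no chain runs the other way from Dax to Xin.
So the given relations leave the order of Xin and Dax undetermined.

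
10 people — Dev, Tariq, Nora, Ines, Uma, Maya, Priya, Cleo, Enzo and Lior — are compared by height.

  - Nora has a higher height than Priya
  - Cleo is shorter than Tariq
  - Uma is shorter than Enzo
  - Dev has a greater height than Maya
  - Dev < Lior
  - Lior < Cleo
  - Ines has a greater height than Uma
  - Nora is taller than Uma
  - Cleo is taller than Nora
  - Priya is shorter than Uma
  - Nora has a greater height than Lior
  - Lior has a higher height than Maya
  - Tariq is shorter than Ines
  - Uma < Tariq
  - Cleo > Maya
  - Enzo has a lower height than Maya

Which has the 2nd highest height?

Piecing the relations together gives one ordering: Priya < Uma < Enzo < Maya < Dev < Lior < Nora < Cleo < Tariq < Ines.
The 2nd largest is Tariq.

Tariq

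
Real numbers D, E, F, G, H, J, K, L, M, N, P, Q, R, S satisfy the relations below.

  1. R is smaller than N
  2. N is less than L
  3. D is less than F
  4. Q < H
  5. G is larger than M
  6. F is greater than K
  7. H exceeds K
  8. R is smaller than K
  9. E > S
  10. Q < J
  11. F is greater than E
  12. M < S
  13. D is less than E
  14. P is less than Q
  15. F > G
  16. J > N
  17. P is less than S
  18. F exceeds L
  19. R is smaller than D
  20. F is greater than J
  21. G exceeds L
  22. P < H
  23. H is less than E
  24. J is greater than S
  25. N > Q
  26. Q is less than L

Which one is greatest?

M is not greatest since M < S; P is not greatest since P < H; R is not greatest since R < K; D is not greatest since D < F; Q is not greatest since Q < H; K is not greatest since K < F; H is not greatest since H < E; N is not greatest since N < J; L is not greatest since L < G; G is not greatest since G < F; S is not greatest since S < J; E is not greatest since E < F; J is not greatest since J < F.
Only F has nothing above it, so F is the greatest.

F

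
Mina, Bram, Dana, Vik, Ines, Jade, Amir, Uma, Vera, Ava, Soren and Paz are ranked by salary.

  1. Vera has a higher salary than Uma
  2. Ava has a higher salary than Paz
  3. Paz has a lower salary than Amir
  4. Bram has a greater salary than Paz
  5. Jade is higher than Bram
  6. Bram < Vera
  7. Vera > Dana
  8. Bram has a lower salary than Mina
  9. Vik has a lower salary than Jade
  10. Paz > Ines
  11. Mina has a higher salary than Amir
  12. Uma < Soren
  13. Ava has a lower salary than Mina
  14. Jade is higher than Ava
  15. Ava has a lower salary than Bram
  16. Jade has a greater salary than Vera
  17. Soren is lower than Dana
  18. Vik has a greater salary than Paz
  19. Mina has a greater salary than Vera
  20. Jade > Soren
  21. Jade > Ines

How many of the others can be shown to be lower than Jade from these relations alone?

From Jade the given relations immediately reach Ines, Ava, Bram, Vik, Soren, Vera.
From those, Paz, Uma, Dana — 9 in total.
Nothing else is reachable below Jade; 9 in all.

9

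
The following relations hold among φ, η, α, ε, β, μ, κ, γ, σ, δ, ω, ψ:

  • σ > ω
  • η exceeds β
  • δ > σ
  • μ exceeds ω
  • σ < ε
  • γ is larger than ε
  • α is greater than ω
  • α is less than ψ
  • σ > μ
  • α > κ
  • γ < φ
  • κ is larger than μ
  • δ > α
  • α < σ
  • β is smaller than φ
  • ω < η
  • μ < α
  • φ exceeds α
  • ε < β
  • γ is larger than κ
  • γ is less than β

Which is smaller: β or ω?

ω

ω < μ and μ < κ give ω < κ.
With κ < α: ω < μ < κ < α.
Then α < σ extends the chain to σ.
Then σ < ε extends the chain to ε.
Then ε < γ extends the chain to γ.
With γ < β: ω < μ < κ < α < σ < ε < γ < β.
So ω < β; ω is the smaller of the two.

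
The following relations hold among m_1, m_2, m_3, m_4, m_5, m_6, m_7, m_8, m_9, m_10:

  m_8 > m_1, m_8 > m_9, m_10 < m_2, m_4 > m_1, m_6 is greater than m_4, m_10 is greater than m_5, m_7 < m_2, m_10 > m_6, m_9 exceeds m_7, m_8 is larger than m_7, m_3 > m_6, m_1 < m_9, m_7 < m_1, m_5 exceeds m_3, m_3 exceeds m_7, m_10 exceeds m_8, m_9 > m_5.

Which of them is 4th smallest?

m_6

Piecing the relations together gives one ordering: m_7 < m_1 < m_4 < m_6 < m_3 < m_5 < m_9 < m_8 < m_10 < m_2.
The 4th smallest is m_6.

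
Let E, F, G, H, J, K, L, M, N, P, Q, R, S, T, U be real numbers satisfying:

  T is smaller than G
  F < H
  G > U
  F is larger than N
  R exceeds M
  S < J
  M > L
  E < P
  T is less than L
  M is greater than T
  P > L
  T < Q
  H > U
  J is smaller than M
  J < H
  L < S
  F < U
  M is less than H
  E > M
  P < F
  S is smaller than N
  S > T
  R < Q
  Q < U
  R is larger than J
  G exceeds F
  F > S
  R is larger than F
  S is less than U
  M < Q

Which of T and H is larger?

H

T < L and L < S give T < S.
Then S < J extends the chain to J.
Then J < M extends the chain to M.
Then M < E extends the chain to E.
Then E < P extends the chain to P.
With P < F: T < L < S < J < M < E < P < F.
With F < R: T < L < S < J < M < E < P < F < R.
Then R < Q extends the chain to Q.
With Q < U: T < L < S < J < M < E < P < F < R < Q < U.
With U < H: T < L < S < J < M < E < P < F < R < Q < U < H.
So T < H; H is the larger of the two.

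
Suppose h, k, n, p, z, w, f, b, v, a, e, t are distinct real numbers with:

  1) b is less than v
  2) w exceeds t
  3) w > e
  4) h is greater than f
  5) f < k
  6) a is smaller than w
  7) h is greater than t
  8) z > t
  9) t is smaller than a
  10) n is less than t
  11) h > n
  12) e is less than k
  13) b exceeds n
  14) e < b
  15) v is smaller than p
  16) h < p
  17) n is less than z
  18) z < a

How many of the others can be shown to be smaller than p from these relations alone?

The elements the relations force below p are n, f, t, e, b, h, v — no chain reaches any other.
That is 7.

7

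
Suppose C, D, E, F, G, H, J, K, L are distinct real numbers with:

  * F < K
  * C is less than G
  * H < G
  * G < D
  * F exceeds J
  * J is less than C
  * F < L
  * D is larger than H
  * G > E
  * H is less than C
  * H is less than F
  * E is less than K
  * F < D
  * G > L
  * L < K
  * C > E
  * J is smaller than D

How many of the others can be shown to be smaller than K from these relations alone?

From K the given relations immediately reach E, F, L.
From those, J, H — 5 in total.
No other element is forced below K by the given relations, so the count is 5.

5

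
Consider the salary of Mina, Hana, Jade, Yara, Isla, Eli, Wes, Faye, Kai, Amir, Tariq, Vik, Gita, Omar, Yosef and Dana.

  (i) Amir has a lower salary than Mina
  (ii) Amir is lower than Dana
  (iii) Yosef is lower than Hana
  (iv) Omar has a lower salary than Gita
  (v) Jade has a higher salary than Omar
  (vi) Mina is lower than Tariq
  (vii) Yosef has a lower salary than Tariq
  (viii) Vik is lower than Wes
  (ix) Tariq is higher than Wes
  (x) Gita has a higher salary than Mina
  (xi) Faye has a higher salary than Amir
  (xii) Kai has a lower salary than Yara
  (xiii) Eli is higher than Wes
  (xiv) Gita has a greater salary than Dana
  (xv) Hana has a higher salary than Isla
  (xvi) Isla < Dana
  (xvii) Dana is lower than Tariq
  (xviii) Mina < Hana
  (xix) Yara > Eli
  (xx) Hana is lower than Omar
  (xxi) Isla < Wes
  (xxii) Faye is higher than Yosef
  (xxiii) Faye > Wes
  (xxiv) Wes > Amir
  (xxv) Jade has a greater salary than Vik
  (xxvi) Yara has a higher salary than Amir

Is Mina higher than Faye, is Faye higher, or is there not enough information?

undetermined

Following every chain through Mina: above Mina we get Hana, Tariq, Omar, Jade, Gita; below Mina we get Amir.
Faye is not reached, and no chain runs the other way from Faye to Mina.
So the given relations leave the order of Mina and Faye undetermined.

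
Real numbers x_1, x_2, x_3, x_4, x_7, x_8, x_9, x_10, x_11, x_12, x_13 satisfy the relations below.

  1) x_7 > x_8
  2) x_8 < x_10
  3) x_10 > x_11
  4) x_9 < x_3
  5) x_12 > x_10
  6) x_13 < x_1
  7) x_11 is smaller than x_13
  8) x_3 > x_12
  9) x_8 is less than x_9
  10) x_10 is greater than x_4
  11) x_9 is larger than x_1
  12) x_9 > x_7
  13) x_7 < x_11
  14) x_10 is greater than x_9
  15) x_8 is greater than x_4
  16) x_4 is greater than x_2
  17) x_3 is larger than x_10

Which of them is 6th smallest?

Chaining the given pairs: x_2 < x_4 < x_8 < x_7 < x_11 < x_13 < x_1 < x_9 < x_10 < x_12 < x_3.
Counting 6 from the smallest end gives x_13.

x_13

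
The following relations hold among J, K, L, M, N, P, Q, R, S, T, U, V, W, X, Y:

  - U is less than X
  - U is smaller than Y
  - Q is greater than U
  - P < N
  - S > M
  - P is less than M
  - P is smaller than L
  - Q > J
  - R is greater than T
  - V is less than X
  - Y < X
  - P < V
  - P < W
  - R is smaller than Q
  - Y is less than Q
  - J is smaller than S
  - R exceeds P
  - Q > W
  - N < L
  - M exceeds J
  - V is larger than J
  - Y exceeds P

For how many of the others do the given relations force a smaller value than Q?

The elements the relations force below Q are J, T, P, U, W, Y, R — no chain reaches any other.
That is 7.

7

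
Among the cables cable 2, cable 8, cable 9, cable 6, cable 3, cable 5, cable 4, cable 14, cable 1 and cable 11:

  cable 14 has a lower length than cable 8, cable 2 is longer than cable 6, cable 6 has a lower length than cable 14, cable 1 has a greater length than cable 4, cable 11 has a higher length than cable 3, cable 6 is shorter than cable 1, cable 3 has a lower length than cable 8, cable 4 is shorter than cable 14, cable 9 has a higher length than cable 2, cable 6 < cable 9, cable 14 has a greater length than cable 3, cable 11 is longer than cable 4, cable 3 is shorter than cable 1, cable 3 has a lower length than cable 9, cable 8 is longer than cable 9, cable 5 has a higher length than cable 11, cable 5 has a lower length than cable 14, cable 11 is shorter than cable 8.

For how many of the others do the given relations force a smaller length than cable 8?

From cable 8 the given relations immediately reach cable 3, cable 11, cable 9, cable 14.
From those, cable 4, cable 6, cable 2, cable 5 — 8 in total.
No other element is forced below cable 8 by the given relations, so the count is 8.

8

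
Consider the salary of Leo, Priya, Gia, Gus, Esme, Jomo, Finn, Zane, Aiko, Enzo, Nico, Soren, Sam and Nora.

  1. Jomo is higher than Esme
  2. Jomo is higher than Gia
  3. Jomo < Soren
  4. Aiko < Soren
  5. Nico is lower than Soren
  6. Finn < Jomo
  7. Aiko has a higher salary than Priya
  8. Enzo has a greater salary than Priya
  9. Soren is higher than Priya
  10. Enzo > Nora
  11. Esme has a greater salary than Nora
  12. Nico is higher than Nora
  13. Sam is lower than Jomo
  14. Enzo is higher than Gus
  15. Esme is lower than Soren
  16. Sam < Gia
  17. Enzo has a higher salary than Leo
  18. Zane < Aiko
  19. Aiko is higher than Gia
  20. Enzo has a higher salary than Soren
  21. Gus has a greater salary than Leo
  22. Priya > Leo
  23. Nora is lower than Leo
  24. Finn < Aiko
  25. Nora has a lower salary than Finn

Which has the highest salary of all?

Enzo

Sam is not greatest since Sam < Gia; Gia is not greatest since Gia < Aiko; Nora is not greatest since Nora < Nico; Zane is not greatest since Zane < Aiko; Leo is not greatest since Leo < Gus; Gus is not greatest since Gus < Enzo; Esme is not greatest since Esme < Soren; Priya is not greatest since Priya < Enzo; Nico is not greatest since Nico < Soren; Finn is not greatest since Finn < Aiko; Jomo is not greatest since Jomo < Soren; Aiko is not greatest since Aiko < Soren; Soren is not greatest since Soren < Enzo.
Only Enzo has nothing above it, so Enzo is the highest salary.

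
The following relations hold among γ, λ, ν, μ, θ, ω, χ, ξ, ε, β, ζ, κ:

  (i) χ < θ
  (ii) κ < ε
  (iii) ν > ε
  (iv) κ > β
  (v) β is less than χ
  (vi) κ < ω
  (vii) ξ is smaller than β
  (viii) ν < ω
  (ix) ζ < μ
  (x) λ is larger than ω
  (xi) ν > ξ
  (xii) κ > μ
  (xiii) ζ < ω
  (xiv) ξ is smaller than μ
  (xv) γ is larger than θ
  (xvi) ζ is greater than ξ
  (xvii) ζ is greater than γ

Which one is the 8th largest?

Chaining the given pairs: ξ < β < χ < θ < γ < ζ < μ < κ < ε < ν < ω < λ.
The 8th largest is γ.

γ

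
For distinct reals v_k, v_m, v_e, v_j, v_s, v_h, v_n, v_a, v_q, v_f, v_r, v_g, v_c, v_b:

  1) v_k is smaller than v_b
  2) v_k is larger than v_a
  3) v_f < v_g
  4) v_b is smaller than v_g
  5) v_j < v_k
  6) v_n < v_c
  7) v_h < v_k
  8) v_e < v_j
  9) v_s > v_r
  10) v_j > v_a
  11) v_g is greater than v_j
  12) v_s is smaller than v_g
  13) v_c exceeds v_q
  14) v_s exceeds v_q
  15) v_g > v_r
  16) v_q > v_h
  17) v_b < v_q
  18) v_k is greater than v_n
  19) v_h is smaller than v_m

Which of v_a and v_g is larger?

v_g

v_a < v_j and v_j < v_k give v_a < v_k.
Then v_k < v_b extends the chain to v_b.
With v_b < v_q: v_a < v_j < v_k < v_b < v_q.
With v_q < v_s: v_a < v_j < v_k < v_b < v_q < v_s.
Then v_s < v_g extends the chain to v_g.
So v_a < v_g; v_g is the larger of the two.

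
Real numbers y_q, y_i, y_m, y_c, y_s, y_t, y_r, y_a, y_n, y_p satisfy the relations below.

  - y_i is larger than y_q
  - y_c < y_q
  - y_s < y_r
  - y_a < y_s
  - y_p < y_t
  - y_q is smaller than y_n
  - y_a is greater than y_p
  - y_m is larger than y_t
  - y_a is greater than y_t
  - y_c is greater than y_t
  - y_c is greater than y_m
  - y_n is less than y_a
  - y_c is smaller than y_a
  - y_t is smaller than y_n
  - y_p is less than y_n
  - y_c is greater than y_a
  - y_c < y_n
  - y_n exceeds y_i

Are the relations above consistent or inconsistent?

We have y_a < y_c stated directly, yet also y_c < y_q < y_i < y_n < y_a by chaining the others — so y_c < y_a. Contradiction.

inconsistent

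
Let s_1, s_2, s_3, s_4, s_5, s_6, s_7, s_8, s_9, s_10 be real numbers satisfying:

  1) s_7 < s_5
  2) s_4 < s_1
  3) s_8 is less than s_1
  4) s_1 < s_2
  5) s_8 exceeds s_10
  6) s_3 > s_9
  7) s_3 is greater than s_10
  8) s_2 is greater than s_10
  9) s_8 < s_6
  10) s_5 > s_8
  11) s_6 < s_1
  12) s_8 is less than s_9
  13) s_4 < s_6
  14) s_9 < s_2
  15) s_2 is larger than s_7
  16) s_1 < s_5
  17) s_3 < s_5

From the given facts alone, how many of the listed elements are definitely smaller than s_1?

The elements the relations force below s_1 are s_10, s_8, s_4, s_6 — no chain reaches any other.
That is 4.

4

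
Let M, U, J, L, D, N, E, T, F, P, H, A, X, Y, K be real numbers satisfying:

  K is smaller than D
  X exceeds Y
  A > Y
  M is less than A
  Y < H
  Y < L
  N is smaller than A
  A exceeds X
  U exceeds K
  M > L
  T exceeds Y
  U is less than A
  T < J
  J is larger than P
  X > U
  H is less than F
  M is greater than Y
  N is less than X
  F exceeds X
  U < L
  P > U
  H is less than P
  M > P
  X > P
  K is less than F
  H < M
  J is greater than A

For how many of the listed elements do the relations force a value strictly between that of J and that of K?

The relations place K below J. An element lies strictly between them when it is forced above K and also forced below J.
Above K: {U, L, P, D, X, M, A, F}. Below J: {Y, N, U, T, H, L, P, X, M, A}.
Intersection: {U, L, P, X, M, A} — 6.

6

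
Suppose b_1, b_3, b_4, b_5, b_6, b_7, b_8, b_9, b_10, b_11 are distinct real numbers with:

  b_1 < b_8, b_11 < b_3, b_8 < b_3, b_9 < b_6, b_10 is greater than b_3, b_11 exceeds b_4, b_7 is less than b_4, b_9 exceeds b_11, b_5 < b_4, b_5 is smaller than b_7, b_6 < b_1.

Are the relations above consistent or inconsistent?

Every relation is compatible with b_5 < b_7 < b_4 < b_11 < b_9 < b_6 < b_1 < b_8 < b_3 < b_10; the set is consistent.

consistent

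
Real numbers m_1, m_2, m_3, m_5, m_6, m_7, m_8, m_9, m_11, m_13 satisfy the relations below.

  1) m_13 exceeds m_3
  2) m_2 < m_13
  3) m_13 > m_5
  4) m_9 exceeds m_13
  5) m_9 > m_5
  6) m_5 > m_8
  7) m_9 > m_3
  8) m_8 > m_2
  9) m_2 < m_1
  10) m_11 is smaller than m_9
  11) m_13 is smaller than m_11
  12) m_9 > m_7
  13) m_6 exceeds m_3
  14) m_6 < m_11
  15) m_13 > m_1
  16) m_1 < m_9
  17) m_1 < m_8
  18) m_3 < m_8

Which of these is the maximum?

m_9

m_2 is not greatest since m_2 < m_8; m_3 is not greatest since m_3 < m_6; m_6 is not greatest since m_6 < m_11; m_1 is not greatest since m_1 < m_8; m_8 is not greatest since m_8 < m_5; m_5 is not greatest since m_5 < m_13; m_13 is not greatest since m_13 < m_11; m_7 is not greatest since m_7 < m_9; m_11 is not greatest since m_11 < m_9.
Only m_9 has nothing above it, so m_9 is the maximum.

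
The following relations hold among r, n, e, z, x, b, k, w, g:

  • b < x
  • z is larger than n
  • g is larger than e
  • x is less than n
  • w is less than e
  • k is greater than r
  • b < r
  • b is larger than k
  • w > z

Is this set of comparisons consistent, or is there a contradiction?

inconsistent

We have b < r stated directly, yet also r < k < b by chaining the others — so r < b. Contradiction.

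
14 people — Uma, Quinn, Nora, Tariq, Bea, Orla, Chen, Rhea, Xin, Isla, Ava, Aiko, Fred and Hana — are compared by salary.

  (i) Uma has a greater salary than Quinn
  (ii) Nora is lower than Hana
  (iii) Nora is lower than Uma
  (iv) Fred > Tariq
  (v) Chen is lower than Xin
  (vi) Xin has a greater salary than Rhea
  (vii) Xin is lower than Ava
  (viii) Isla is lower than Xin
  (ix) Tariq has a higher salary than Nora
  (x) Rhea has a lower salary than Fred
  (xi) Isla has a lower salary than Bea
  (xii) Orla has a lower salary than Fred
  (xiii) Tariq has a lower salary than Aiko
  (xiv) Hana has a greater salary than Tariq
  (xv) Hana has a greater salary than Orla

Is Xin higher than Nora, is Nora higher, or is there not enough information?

undetermined

Following every chain through Nora: above Nora we get Uma, Tariq, Aiko, Fred, Hana.
Xin is not reached, and no chain runs the other way from Xin to Nora.
So the given relations leave the order of Nora and Xin undetermined.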